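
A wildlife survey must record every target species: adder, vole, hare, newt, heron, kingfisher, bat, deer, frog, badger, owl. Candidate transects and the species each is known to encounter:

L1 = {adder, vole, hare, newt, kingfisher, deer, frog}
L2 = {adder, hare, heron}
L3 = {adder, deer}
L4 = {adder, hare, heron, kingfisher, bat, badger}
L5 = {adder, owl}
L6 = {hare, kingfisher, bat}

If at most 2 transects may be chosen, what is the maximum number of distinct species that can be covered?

Choosing L1, L4 covers {adder, vole, hare, newt, heron, kingfisher, bat, deer, frog, badger} — 10 species.
No choice of 2 transects does better; here owl is left uncovered.

10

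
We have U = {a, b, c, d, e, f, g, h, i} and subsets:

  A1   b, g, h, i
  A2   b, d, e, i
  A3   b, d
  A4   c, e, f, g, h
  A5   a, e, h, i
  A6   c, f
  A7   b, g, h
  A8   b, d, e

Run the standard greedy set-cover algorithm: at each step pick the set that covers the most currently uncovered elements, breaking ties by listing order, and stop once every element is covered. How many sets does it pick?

3

Pick 1: A4 covers 5 new elements (c, e, f, g, h).
Pick 2: A2 covers 3 new elements (b, d, i).
Pick 3: A5 covers 1 new elements (a).
Greedy uses 3 sets.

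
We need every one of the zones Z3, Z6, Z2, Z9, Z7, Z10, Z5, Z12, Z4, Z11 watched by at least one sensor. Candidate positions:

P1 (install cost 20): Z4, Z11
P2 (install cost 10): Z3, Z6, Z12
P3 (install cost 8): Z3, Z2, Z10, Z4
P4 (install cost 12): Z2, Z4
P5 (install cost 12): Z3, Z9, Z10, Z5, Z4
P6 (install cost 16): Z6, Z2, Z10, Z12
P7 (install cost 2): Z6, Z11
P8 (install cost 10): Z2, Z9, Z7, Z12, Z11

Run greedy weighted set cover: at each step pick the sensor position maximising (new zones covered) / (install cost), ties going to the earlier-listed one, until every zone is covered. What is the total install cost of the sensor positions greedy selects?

32

Pick 1: P7 adds 2 new (Z6, Z11) at install cost 2 (ratio 2/2).
Pick 2: P3 adds 4 new (Z3, Z2, Z10, Z4) at install cost 8 (ratio 4/8).
Pick 3: P8 adds 3 new (Z9, Z7, Z12) at install cost 10 (ratio 3/10).
Pick 4: P5 adds 1 new (Z5) at install cost 12 (ratio 1/12).
Greedy total install cost: 2 + 8 + 10 + 12 = 32. (The true optimum is 24, so greedy overshoots here.)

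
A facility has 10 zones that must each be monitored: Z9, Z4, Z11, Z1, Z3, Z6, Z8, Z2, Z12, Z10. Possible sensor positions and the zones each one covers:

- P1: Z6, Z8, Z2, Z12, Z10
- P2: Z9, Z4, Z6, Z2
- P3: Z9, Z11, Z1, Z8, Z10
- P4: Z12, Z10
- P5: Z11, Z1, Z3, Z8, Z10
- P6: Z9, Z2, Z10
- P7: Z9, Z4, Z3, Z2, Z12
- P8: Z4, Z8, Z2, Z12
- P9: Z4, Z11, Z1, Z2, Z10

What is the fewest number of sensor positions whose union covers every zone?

P1, P2, P5 together cover {Z9, Z4, Z11, Z1, Z3, Z6, Z8, Z2, Z12, Z10} — every zone.
No 2 of the 9 sensor positions cover everything (all 36 pairs fall short), so 3 is minimum.

3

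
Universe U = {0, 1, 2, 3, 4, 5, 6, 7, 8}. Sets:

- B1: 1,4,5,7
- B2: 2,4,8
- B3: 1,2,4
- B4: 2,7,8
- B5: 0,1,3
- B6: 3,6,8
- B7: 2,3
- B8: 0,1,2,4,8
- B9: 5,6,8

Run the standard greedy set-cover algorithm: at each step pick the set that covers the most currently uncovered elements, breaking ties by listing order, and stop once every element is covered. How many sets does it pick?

Pick 1: B8 covers 5 new elements (0, 1, 2, 4, 8).
Pick 2: B1 covers 2 new elements (5, 7).
Pick 3: B6 covers 2 new elements (3, 6).
Greedy uses 3 sets.

3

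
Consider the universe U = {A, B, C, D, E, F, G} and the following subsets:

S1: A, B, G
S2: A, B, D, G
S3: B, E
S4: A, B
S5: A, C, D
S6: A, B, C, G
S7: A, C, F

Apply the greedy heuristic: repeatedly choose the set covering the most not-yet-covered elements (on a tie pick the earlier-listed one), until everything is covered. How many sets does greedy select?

Pick 1: S2 covers 4 new elements (A, B, D, G).
Pick 2: S7 covers 2 new elements (C, F).
Pick 3: S3 covers 1 new elements (E).
Greedy uses 3 sets.

3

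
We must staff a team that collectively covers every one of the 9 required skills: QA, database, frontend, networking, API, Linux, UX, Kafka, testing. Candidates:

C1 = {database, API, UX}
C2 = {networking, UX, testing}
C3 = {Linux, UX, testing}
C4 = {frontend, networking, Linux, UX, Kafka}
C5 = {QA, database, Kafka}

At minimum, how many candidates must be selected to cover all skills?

4

C1, C2, C4, C5 together cover {QA, database, frontend, networking, API, Linux, UX, Kafka, testing} — every skill.
No 3 of the 5 candidates cover everything (all 10 triples fall short), so 4 is minimum.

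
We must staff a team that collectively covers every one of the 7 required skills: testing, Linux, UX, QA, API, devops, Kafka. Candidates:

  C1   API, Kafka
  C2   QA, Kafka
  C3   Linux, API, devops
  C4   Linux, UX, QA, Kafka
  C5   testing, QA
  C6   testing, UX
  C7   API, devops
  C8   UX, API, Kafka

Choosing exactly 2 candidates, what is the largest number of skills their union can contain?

6

Choosing C3, C4 covers {Linux, UX, QA, API, devops, Kafka} — 6 skills.
No choice of 2 candidates does better; here testing is left uncovered.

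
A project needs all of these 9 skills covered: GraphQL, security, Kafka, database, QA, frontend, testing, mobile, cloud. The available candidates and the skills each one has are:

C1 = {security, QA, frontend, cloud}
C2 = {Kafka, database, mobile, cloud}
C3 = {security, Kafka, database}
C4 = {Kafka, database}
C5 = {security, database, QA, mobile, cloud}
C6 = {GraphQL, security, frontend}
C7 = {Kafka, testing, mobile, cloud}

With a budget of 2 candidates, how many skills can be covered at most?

7

Choosing C1, C2 covers {security, Kafka, database, QA, frontend, mobile, cloud} — 7 skills.
No choice of 2 candidates does better; here GraphQL, testing are left uncovered.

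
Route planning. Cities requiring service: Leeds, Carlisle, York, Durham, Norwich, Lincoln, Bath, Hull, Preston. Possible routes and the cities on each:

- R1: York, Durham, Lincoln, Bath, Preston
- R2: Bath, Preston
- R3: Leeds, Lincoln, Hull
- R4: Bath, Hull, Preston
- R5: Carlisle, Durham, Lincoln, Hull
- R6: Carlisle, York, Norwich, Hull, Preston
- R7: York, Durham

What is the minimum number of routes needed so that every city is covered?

R1, R3, R6 together cover {Leeds, Carlisle, York, Durham, Norwich, Lincoln, Bath, Hull, Preston} — every city.
No 2 of the 7 routes cover everything (all 21 pairs fall short), so 3 is minimum.

3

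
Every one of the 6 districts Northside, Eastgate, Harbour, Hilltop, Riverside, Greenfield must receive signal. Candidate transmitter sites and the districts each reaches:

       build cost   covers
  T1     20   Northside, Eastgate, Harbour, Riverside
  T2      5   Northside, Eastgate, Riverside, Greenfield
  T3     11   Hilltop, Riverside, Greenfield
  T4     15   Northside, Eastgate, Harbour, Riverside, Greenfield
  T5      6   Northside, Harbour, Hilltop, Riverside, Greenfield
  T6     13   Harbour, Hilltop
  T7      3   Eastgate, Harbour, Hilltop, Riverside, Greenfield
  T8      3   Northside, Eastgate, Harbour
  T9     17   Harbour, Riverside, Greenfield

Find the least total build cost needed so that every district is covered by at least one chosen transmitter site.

6

T7, T8 cover every district at build cost 3 + 3 = 6.
Any cover uses at least 2 transmitter sites; among all covering selections none totals below 6.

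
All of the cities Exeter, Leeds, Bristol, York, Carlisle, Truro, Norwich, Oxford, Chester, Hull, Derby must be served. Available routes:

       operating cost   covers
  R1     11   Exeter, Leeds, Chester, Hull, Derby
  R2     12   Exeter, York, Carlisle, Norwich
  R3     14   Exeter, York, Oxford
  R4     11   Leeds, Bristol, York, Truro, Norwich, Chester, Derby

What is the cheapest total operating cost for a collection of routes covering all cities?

48

R1, R2, R3, R4 cover every city at operating cost 11 + 12 + 14 + 11 = 48.
Any cover uses at least 4 routes; among all covering selections none totals below 48.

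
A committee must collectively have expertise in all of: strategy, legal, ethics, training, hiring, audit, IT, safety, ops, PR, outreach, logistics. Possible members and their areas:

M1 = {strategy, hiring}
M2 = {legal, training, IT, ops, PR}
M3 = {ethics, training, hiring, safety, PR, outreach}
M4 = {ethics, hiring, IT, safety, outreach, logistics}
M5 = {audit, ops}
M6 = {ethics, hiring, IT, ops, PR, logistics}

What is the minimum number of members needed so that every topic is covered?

4

M1, M2, M4, M5 together cover {strategy, legal, ethics, training, hiring, audit, IT, safety, ops, PR, outreach, logistics} — every topic.
No 3 of the 6 members cover everything (all 20 triples fall short), so 4 is minimum.
Greedy (largest uncovered first) would take M3, M2, M1, M4, M5 — 5 members — but 4 suffice.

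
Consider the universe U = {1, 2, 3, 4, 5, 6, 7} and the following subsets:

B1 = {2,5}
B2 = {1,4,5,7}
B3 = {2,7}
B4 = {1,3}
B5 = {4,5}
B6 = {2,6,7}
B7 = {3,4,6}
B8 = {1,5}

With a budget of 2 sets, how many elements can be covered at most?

Choosing B2, B6 covers {1, 2, 4, 5, 6, 7} — 6 elements.
No choice of 2 sets does better; here 3 is left uncovered.

6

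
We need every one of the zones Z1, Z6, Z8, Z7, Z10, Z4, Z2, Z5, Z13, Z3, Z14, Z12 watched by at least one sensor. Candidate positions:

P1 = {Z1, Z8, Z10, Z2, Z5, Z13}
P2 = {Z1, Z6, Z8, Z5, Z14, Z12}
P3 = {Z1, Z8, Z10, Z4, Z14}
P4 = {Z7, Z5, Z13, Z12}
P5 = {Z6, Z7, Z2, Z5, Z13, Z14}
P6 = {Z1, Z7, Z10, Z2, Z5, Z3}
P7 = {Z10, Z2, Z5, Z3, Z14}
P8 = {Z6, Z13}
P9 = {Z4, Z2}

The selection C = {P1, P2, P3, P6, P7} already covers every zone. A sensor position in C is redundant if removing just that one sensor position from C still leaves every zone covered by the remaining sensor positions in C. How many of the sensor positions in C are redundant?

Drop P1: Z13 uncovered — not redundant.
Drop P2: Z6, Z12 uncovered — not redundant.
Drop P3: Z4 uncovered — not redundant.
Drop P6: Z7 uncovered — not redundant.
Drop P7: the rest still cover every zone — redundant.
1 redundant: P7.

1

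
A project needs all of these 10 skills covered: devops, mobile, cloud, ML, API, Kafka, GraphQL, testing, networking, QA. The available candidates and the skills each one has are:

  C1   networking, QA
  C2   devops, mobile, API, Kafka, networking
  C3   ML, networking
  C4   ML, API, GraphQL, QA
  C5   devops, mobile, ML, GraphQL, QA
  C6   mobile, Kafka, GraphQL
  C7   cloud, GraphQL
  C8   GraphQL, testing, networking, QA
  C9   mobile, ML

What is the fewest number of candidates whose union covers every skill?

4

C2, C3, C7, C8 together cover {devops, mobile, cloud, ML, API, Kafka, GraphQL, testing, networking, QA} — every skill.
No 3 of the 9 candidates cover everything (all 84 triples fall short), so 4 is minimum.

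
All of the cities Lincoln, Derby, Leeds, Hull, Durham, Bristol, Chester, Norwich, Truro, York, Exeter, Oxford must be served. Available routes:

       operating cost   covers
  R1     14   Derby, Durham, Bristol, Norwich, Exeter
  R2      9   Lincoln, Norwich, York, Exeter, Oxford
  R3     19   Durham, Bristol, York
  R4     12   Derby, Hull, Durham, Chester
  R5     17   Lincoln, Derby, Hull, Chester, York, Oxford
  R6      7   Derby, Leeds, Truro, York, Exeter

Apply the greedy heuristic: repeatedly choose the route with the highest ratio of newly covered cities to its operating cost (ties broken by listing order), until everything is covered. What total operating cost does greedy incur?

42

Pick 1: R6 adds 5 new (Derby, Leeds, Truro, York, Exeter) at operating cost 7 (ratio 5/7).
Pick 2: R2 adds 3 new (Lincoln, Norwich, Oxford) at operating cost 9 (ratio 3/9).
Pick 3: R4 adds 3 new (Hull, Durham, Chester) at operating cost 12 (ratio 3/12).
Pick 4: R1 adds 1 new (Bristol) at operating cost 14 (ratio 1/14).
Greedy total operating cost: 7 + 9 + 12 + 14 = 42. (The true optimum is 38, so greedy overshoots here.)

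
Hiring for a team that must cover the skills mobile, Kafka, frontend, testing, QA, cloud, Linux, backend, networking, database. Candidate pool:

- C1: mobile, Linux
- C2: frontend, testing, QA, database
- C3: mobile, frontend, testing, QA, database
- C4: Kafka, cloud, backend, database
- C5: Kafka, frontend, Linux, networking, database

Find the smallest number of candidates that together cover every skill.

C3, C4, C5 together cover {mobile, Kafka, frontend, testing, QA, cloud, Linux, backend, networking, database} — every skill.
No 2 of the 5 candidates cover everything (all 10 pairs fall short), so 3 is minimum.

3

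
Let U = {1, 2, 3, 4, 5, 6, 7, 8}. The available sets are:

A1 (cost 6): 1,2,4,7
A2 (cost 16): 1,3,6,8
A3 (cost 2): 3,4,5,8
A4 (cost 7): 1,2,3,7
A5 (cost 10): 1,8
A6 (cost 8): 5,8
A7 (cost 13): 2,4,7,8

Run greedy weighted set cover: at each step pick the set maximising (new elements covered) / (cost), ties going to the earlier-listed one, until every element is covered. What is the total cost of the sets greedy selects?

Pick 1: A3 adds 4 new (3, 4, 5, 8) at cost 2 (ratio 4/2).
Pick 2: A1 adds 3 new (1, 2, 7) at cost 6 (ratio 3/6).
Pick 3: A2 adds 1 new (6) at cost 16 (ratio 1/16).
Greedy total cost: 2 + 6 + 16 = 24.

24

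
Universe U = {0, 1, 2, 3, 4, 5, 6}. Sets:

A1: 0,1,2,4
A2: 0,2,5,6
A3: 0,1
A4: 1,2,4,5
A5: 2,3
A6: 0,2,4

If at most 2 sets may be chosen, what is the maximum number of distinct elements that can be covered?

6

Choosing A1, A2 covers {0, 1, 2, 4, 5, 6} — 6 elements.
No choice of 2 sets does better; here 3 is left uncovered.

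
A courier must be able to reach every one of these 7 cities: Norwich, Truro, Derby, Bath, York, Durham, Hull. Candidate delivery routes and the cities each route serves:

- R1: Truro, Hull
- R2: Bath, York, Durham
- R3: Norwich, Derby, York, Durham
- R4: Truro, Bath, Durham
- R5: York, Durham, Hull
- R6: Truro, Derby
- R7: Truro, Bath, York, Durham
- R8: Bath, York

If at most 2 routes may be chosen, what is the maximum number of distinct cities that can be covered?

6

Choosing R1, R3 covers {Norwich, Truro, Derby, York, Durham, Hull} — 6 cities.
No choice of 2 routes does better; here Bath is left uncovered.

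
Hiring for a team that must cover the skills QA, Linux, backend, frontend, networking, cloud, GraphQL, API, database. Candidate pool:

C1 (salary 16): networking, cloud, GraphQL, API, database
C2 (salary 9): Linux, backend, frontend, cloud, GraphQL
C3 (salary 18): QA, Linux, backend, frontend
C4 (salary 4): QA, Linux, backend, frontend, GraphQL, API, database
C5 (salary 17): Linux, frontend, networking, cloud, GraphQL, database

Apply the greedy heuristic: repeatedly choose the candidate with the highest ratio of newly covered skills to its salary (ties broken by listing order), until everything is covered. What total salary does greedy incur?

20

Pick 1: C4 adds 7 new (QA, Linux, backend, frontend, GraphQL, API, database) at salary 4 (ratio 7/4).
Pick 2: C1 adds 2 new (networking, cloud) at salary 16 (ratio 2/16).
Greedy total salary: 4 + 16 = 20.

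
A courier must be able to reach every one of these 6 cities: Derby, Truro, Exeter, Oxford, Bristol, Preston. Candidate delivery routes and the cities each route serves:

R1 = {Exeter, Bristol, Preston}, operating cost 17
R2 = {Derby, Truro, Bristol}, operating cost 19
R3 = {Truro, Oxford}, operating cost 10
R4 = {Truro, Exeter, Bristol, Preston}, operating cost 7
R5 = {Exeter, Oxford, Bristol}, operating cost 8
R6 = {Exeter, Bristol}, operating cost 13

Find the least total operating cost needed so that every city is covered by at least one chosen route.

34

R2, R4, R5 cover every city at operating cost 19 + 7 + 8 = 34.
Any cover uses at least 3 routes; among all covering selections none totals below 34.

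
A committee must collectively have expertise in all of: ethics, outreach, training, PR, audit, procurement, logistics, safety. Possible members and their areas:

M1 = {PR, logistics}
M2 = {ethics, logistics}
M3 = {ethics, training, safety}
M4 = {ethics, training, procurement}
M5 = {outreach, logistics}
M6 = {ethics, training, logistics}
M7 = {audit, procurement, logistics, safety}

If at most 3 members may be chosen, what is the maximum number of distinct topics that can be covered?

Choosing M1, M3, M7 covers {ethics, training, PR, audit, procurement, logistics, safety} — 7 topics.
No choice of 3 members does better; here outreach is left uncovered.

7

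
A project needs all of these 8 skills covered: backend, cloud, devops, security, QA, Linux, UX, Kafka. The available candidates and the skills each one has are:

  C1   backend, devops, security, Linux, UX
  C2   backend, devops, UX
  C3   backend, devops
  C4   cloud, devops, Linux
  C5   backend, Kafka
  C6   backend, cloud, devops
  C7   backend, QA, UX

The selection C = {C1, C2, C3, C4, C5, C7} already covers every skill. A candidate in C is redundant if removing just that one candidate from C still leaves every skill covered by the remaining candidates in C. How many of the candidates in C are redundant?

2

Drop C1: security uncovered — not redundant.
Drop C2: the rest still cover every skill — redundant.
Drop C3: the rest still cover every skill — redundant.
Drop C4: cloud uncovered — not redundant.
Drop C5: Kafka uncovered — not redundant.
Drop C7: QA uncovered — not redundant.
2 redundant: C2, C3.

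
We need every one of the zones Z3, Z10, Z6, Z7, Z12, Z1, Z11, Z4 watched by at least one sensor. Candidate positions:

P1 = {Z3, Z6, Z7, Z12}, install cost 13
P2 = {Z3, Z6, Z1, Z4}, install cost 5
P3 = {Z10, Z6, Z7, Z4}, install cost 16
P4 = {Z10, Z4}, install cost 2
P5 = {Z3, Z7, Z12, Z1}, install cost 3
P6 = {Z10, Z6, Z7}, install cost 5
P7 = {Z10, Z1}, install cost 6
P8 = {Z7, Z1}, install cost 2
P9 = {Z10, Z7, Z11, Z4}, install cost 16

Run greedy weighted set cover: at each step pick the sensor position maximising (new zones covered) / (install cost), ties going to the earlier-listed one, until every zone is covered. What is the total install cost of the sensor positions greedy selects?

26

Pick 1: P5 adds 4 new (Z3, Z7, Z12, Z1) at install cost 3 (ratio 4/3).
Pick 2: P4 adds 2 new (Z10, Z4) at install cost 2 (ratio 2/2).
Pick 3: P2 adds 1 new (Z6) at install cost 5 (ratio 1/5).
Pick 4: P9 adds 1 new (Z11) at install cost 16 (ratio 1/16).
Greedy total install cost: 3 + 2 + 5 + 16 = 26. (The true optimum is 24, so greedy overshoots here.)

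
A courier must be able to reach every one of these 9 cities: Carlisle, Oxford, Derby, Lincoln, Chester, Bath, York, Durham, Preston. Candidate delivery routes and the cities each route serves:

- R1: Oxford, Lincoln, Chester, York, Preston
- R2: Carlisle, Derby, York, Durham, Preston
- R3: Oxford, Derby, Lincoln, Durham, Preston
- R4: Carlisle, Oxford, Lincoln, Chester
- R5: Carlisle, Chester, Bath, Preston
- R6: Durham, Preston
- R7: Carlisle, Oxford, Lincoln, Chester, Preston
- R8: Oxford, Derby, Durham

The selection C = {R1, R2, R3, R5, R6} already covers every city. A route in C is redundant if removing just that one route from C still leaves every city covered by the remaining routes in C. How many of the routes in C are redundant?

4

Drop R1: the rest still cover every city — redundant.
Drop R2: the rest still cover every city — redundant.
Drop R3: the rest still cover every city — redundant.
Drop R5: Bath uncovered — not redundant.
Drop R6: the rest still cover every city — redundant.
4 redundant: R1, R2, R3, R6.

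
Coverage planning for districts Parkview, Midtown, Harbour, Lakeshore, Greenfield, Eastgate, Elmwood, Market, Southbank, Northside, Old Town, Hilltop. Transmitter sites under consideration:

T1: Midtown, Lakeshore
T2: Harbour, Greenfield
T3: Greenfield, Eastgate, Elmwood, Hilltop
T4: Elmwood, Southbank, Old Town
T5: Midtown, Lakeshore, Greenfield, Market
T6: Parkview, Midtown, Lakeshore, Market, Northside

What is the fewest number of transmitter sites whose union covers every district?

T2, T3, T4, T6 together cover {Parkview, Midtown, Harbour, Lakeshore, Greenfield, Eastgate, Elmwood, Market, Southbank, Northside, Old Town, Hilltop} — every district.
No 3 of the 6 transmitter sites cover everything (all 20 triples fall short), so 4 is minimum.

4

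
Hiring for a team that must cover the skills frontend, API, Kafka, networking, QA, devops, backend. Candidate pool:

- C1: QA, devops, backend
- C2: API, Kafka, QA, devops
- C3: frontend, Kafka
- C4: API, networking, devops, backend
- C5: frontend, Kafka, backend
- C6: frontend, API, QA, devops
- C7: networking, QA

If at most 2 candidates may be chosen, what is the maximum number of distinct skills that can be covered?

6

Choosing C2, C4 covers {API, Kafka, networking, QA, devops, backend} — 6 skills.
No choice of 2 candidates does better; here frontend is left uncovered.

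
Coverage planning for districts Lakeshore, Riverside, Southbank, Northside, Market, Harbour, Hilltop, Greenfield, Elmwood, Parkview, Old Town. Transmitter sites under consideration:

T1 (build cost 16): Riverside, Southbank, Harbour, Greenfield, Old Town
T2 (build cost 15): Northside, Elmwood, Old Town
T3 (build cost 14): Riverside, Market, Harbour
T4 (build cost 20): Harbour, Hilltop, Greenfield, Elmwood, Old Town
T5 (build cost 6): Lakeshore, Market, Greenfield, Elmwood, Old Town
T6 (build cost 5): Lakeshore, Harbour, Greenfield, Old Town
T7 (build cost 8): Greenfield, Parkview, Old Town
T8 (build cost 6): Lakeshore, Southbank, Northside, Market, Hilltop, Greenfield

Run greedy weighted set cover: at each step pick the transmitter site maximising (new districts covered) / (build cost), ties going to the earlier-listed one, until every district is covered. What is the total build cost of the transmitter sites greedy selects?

Pick 1: T8 adds 6 new (Lakeshore, Southbank, Northside, Market, Hilltop, Greenfield) at build cost 6 (ratio 6/6).
Pick 2: T6 adds 2 new (Harbour, Old Town) at build cost 5 (ratio 2/5).
Pick 3: T5 adds 1 new (Elmwood) at build cost 6 (ratio 1/6).
Pick 4: T7 adds 1 new (Parkview) at build cost 8 (ratio 1/8).
Pick 5: T3 adds 1 new (Riverside) at build cost 14 (ratio 1/14).
Greedy total build cost: 6 + 5 + 6 + 8 + 14 = 39. (The true optimum is 34, so greedy overshoots here.)

39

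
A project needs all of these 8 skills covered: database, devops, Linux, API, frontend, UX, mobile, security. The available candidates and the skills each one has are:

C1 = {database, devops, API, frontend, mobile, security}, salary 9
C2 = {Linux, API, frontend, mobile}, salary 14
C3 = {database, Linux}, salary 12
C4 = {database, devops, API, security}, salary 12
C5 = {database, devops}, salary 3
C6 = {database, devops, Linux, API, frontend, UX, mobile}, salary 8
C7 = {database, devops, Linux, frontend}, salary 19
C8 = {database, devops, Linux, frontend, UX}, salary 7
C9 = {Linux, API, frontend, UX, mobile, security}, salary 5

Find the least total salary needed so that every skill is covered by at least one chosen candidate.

C5, C9 cover every skill at salary 3 + 5 = 8.
Any cover uses at least 2 candidates; among all covering selections none totals below 8.

8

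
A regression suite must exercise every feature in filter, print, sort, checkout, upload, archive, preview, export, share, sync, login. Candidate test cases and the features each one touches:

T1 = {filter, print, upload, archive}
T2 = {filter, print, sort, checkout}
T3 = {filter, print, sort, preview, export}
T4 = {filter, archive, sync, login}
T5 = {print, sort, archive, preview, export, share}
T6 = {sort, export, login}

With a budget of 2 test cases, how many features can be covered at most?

Choosing T4, T5 covers {filter, print, sort, archive, preview, export, share, sync, login} — 9 features.
No choice of 2 test cases does better; here checkout, upload are left uncovered.

9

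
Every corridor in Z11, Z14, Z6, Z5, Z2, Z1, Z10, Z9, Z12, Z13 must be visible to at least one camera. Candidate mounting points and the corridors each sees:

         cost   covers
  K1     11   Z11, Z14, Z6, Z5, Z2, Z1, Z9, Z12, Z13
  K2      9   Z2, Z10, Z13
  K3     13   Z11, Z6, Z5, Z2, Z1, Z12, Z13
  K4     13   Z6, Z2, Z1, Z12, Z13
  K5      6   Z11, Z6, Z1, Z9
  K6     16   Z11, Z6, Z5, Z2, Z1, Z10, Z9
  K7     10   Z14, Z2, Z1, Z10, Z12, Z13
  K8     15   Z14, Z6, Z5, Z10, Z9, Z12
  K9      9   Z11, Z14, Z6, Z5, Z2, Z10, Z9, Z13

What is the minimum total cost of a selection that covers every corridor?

19

K7, K9 cover every corridor at cost 10 + 9 = 19.
Any cover uses at least 2 camera mounts; among all covering selections none totals below 19.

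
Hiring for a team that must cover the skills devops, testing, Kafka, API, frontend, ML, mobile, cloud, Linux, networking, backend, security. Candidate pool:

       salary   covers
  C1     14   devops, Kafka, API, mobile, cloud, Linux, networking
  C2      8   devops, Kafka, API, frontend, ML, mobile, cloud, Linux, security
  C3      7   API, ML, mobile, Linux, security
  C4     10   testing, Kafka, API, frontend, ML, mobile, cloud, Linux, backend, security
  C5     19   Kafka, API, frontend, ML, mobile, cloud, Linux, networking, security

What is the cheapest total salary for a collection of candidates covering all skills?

C1, C4 cover every skill at salary 14 + 10 = 24.
Any cover uses at least 2 candidates; among all covering selections none totals below 24.

24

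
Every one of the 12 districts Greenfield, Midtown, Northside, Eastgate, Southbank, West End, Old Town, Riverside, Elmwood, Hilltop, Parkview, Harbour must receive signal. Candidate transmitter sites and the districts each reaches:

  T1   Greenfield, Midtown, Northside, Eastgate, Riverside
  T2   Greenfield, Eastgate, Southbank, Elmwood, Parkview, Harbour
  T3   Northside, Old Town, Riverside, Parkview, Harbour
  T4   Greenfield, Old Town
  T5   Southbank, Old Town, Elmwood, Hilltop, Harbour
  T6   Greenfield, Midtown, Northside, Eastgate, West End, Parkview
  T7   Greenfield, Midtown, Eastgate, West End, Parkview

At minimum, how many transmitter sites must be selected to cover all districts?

T1, T5, T6 together cover {Greenfield, Midtown, Northside, Eastgate, Southbank, West End, Old Town, Riverside, Elmwood, Hilltop, Parkview, Harbour} — every district.
No 2 of the 7 transmitter sites cover everything (all 21 pairs fall short), so 3 is minimum.
Greedy (largest uncovered first) would take T2, T1, T5, T6 — 4 transmitter sites — but 3 suffice.

3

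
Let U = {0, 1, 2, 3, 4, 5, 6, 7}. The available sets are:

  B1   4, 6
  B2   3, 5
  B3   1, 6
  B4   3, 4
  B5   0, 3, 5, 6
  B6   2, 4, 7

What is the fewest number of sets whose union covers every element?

B3, B5, B6 together cover {0, 1, 2, 3, 4, 5, 6, 7} — every element.
No 2 of the 6 sets cover everything (all 15 pairs fall short), so 3 is minimum.

3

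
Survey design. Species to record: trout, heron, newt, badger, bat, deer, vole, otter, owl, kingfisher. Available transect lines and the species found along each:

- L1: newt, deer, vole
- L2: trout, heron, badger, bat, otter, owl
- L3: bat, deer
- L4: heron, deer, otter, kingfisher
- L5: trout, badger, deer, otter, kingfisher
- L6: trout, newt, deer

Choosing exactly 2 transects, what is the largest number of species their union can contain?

Choosing L1, L2 covers {trout, heron, newt, badger, bat, deer, vole, otter, owl} — 9 species.
No choice of 2 transects does better; here kingfisher is left uncovered.

9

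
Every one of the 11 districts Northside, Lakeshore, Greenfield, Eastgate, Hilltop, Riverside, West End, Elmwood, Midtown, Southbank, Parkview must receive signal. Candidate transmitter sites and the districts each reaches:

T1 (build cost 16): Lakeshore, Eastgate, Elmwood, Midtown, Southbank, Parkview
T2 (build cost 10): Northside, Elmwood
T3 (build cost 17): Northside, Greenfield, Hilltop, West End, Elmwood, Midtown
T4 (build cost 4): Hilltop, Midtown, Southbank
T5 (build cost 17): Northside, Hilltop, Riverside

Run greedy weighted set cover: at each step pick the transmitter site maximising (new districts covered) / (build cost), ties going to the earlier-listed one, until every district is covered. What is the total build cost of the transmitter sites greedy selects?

Pick 1: T4 adds 3 new (Hilltop, Midtown, Southbank) at build cost 4 (ratio 3/4).
Pick 2: T1 adds 4 new (Lakeshore, Eastgate, Elmwood, Parkview) at build cost 16 (ratio 4/16).
Pick 3: T3 adds 3 new (Northside, Greenfield, West End) at build cost 17 (ratio 3/17).
Pick 4: T5 adds 1 new (Riverside) at build cost 17 (ratio 1/17).
Greedy total build cost: 4 + 16 + 17 + 17 = 54. (The true optimum is 50, so greedy overshoots here.)

54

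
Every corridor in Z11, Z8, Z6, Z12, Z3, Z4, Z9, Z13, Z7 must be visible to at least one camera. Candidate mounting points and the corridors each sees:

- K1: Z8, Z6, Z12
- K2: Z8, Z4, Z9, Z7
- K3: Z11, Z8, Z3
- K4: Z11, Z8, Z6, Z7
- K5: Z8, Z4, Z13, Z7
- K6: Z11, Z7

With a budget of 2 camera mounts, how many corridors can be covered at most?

Choosing K1, K2 covers {Z8, Z6, Z12, Z4, Z9, Z7} — 6 corridors.
No choice of 2 camera mounts does better; here Z11, Z3, Z13 are left uncovered.

6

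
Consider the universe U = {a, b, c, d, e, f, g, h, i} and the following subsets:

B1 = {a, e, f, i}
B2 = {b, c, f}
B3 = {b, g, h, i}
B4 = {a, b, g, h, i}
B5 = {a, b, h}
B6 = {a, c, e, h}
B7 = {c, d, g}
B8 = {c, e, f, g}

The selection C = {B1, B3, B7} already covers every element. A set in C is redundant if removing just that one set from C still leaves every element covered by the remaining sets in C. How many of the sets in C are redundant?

0

Drop B1: a, e, f uncovered — not redundant.
Drop B3: b, h uncovered — not redundant.
Drop B7: c, d uncovered — not redundant.
None of the sets in C is redundant.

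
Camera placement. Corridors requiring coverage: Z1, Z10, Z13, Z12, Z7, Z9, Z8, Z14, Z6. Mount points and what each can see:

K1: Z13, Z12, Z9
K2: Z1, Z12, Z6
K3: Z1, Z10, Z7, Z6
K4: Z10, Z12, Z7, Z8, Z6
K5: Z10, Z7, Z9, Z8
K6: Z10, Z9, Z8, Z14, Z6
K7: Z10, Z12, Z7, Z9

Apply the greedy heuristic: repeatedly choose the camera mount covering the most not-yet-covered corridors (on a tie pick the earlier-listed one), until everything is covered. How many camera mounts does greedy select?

4

Pick 1: K4 covers 5 new corridors (Z10, Z12, Z7, Z8, Z6).
Pick 2: K1 covers 2 new corridors (Z13, Z9).
Pick 3: K2 covers 1 new corridors (Z1).
Pick 4: K6 covers 1 new corridors (Z14).
Greedy uses 4 camera mounts. (The true minimum is 3.)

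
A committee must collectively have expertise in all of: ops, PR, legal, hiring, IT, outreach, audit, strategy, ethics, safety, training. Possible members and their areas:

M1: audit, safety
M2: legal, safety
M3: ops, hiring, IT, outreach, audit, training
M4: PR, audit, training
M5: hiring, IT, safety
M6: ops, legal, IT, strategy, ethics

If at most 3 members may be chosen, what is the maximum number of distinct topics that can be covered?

10

Choosing M1, M3, M6 covers {ops, legal, hiring, IT, outreach, audit, strategy, ethics, safety, training} — 10 topics.
No choice of 3 members does better; here PR is left uncovered.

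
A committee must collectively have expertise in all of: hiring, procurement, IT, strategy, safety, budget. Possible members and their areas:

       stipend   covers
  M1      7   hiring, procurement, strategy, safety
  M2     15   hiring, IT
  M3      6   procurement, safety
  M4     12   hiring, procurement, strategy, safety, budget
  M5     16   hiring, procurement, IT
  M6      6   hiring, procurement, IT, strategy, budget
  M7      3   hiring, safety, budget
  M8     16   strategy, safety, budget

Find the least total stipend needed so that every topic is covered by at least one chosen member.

9

M6, M7 cover every topic at stipend 6 + 3 = 9.
Any cover uses at least 2 members; among all covering selections none totals below 9.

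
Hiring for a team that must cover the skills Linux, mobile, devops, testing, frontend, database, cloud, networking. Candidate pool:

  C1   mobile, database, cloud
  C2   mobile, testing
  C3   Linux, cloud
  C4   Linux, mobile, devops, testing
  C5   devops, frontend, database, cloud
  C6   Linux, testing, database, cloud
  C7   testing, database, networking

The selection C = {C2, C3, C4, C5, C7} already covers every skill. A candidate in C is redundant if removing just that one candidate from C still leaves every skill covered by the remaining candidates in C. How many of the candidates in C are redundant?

3

Drop C2: the rest still cover every skill — redundant.
Drop C3: the rest still cover every skill — redundant.
Drop C4: the rest still cover every skill — redundant.
Drop C5: frontend uncovered — not redundant.
Drop C7: networking uncovered — not redundant.
3 redundant: C2, C3, C4.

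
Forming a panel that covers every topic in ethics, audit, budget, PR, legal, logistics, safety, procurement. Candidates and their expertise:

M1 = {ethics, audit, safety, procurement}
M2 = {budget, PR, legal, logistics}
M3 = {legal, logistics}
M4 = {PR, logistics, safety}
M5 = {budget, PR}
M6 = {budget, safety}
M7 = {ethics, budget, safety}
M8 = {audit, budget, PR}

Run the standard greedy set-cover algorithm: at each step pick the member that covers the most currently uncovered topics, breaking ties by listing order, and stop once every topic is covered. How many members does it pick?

Pick 1: M1 covers 4 new topics (ethics, audit, safety, procurement).
Pick 2: M2 covers 4 new topics (budget, PR, legal, logistics).
Greedy uses 2 members.

2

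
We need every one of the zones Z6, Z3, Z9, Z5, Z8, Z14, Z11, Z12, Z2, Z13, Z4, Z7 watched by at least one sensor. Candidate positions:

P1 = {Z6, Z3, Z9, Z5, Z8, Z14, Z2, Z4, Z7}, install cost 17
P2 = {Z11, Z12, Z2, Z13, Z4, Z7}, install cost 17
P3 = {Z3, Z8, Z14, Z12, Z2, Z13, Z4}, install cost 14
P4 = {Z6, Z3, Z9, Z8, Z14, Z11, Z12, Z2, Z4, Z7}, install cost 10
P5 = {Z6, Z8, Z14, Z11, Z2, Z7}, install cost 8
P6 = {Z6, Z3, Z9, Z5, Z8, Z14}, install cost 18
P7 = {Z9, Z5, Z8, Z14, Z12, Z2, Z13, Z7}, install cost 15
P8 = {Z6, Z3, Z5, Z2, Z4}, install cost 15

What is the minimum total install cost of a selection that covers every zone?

25

P4, P7 cover every zone at install cost 10 + 15 = 25.
Any cover uses at least 2 sensor positions; among all covering selections none totals below 25.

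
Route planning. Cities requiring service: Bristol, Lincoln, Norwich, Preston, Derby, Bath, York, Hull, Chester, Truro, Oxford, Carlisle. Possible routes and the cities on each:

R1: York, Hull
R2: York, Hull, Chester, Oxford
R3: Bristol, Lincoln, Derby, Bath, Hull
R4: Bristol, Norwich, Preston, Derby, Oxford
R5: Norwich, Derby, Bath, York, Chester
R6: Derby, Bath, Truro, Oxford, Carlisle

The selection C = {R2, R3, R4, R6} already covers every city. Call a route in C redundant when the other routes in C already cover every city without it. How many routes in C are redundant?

0

Drop R2: York, Chester uncovered — not redundant.
Drop R3: Lincoln uncovered — not redundant.
Drop R4: Norwich, Preston uncovered — not redundant.
Drop R6: Truro, Carlisle uncovered — not redundant.
None of the routes in C is redundant.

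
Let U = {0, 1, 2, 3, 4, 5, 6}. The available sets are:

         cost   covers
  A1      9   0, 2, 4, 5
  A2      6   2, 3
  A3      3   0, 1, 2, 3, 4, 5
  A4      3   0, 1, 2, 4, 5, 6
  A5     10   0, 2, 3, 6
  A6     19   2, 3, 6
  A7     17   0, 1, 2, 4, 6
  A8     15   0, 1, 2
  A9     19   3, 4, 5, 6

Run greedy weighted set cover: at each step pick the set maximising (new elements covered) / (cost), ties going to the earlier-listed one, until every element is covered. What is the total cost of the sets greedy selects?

6

Pick 1: A3 adds 6 new (0, 1, 2, 3, 4, 5) at cost 3 (ratio 6/3).
Pick 2: A4 adds 1 new (6) at cost 3 (ratio 1/3).
Greedy total cost: 3 + 3 = 6.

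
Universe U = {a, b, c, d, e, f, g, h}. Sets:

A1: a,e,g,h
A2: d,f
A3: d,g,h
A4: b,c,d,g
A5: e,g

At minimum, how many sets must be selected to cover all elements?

A1, A2, A4 together cover {a, b, c, d, e, f, g, h} — every element.
No 2 of the 5 sets cover everything (all 10 pairs fall short), so 3 is minimum.

3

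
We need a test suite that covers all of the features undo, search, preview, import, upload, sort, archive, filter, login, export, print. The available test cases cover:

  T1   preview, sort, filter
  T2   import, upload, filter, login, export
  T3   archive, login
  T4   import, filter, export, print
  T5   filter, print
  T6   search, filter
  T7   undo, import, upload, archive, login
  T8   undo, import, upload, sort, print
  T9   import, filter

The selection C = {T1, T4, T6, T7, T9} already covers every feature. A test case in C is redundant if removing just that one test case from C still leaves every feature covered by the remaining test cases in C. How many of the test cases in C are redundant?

1

Drop T1: preview, sort uncovered — not redundant.
Drop T4: export, print uncovered — not redundant.
Drop T6: search uncovered — not redundant.
Drop T7: undo, upload, archive, login uncovered — not redundant.
Drop T9: the rest still cover every feature — redundant.
1 redundant: T9.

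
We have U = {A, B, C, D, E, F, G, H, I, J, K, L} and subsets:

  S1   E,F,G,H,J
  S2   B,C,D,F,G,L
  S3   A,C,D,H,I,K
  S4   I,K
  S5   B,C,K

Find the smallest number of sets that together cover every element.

S1, S2, S3 together cover {A, B, C, D, E, F, G, H, I, J, K, L} — every element.
No 2 of the 5 sets cover everything (all 10 pairs fall short), so 3 is minimum.

3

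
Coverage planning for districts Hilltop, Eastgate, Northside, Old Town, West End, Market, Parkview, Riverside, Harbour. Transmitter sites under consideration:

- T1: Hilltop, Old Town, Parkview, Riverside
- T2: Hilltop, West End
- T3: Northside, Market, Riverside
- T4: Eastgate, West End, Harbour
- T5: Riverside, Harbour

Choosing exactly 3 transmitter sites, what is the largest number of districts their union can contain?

9

Choosing T1, T3, T4 covers {Hilltop, Eastgate, Northside, Old Town, West End, Market, Parkview, Riverside, Harbour} — 9 districts.
That is all 9 districts.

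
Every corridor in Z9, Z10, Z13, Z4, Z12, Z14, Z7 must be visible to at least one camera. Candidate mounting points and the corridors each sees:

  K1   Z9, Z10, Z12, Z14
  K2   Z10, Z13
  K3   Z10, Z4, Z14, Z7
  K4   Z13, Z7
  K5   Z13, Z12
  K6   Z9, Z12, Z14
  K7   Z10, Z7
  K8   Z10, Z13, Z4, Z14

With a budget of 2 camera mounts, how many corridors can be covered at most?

Choosing K1, K3 covers {Z9, Z10, Z4, Z12, Z14, Z7} — 6 corridors.
No choice of 2 camera mounts does better; here Z13 is left uncovered.

6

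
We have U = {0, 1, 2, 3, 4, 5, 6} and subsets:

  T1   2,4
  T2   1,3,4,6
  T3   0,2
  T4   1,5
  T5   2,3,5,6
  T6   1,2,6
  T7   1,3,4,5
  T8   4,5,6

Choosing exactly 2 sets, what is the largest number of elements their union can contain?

6

Choosing T2, T3 covers {0, 1, 2, 3, 4, 6} — 6 elements.
No choice of 2 sets does better; here 5 is left uncovered.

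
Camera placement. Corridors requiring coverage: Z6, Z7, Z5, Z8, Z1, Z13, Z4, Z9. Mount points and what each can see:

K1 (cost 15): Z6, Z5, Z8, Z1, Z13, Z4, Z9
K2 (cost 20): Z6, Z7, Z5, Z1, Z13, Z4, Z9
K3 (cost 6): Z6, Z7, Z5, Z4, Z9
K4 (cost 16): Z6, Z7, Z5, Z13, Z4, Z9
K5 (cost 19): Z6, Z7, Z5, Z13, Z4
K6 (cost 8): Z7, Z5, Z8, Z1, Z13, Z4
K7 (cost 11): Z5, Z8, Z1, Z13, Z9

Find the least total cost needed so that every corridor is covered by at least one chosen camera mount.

14

K3, K6 cover every corridor at cost 6 + 8 = 14.
Any cover uses at least 2 camera mounts; among all covering selections none totals below 14.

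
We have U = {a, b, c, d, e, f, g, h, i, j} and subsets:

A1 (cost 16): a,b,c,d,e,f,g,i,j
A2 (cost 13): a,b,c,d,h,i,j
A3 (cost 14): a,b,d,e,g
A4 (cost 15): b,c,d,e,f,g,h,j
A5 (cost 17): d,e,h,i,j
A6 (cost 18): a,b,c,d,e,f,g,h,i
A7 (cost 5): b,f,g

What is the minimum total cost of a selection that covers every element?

A2, A4 cover every element at cost 13 + 15 = 28.
Any cover uses at least 2 sets; among all covering selections none totals below 28.

28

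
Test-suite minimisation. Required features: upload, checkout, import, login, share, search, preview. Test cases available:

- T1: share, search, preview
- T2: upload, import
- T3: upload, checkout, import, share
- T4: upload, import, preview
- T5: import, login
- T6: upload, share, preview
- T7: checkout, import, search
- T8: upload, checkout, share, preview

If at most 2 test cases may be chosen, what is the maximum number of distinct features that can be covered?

6

Choosing T1, T3 covers {upload, checkout, import, share, search, preview} — 6 features.
No choice of 2 test cases does better; here login is left uncovered.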